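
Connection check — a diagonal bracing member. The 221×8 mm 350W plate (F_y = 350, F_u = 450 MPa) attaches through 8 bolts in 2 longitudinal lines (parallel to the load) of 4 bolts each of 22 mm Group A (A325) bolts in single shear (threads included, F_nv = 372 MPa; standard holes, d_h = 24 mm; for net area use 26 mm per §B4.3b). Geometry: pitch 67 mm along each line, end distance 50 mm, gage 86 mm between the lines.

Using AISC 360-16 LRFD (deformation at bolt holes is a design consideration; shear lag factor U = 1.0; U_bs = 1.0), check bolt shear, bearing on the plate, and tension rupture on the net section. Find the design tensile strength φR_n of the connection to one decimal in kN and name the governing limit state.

Bolt shear: A_b = π(22)²/4 = 380.13 mm². φR_n = 0.75 × 372 × 380.13 × 8 × 1 = 848.5 kN.
Bearing (8 mm plate, F_u = 450 MPa): end bolts L_c = 50 − 24/2 = 38, R_n = min(1.2×38×8×450, 2.4×22×8×450) = 164.16 kN/bolt; interior L_c = 67 − 24 = 43, R_n = 185.76 kN/bolt. φR_n = 0.75 × (2×164.16 + 6×185.76) = 1082.2 kN.
Tension rupture (net): A_n = (221 − 2×26)×8 = 1352 mm² (U = 1.0, A_e = A_n). φR_n = 0.75 × 450 × 1352 = 456.3 kN.
Governing: min(848.5, 1082.2, 456.3) = 456.3 kN → net-section rupture.

456.3 kN (net-section rupture governs)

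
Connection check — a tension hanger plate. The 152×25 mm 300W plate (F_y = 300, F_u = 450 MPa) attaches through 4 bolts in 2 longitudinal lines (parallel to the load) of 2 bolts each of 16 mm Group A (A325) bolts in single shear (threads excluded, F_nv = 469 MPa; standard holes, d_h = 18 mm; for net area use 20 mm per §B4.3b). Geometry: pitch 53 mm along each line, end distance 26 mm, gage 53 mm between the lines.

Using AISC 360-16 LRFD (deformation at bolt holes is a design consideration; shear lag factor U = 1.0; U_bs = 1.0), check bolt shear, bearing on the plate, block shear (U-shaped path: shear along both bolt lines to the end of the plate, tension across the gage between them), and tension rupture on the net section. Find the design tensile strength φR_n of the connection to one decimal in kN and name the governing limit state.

282.9 kN (bolt shear governs)

Bolt shear: A_b = π(16)²/4 = 201.06 mm². φR_n = 0.75 × 469 × 201.06 × 4 × 1 = 282.9 kN.
Bearing (25 mm plate, F_u = 450 MPa): end bolts L_c = 26 − 18/2 = 17, R_n = min(1.2×17×25×450, 2.4×16×25×450) = 229.5 kN/bolt; interior L_c = 53 − 18 = 35, R_n = 432 kN/bolt. φR_n = 0.75 × (2×229.5 + 2×432) = 992.3 kN.
Block shear: shear path 2×[26+1×53] = 2×79 mm, A_gv = 3950, A_nv = 2×(79 − 1.5×20)×25 = 2450 mm²; tension across gage: (53 − 1×20)×25 = 825 mm². R_n = min(0.6×450×2450, 0.6×300×3950) + 1.0×450×825 = min(661.5, 711) + 371.25 = 1032.8 kN. φR_n = 0.75 × 1032.8 = 774.6 kN.
Tension rupture (net): A_n = (152 − 2×20)×25 = 2800 mm² (U = 1.0, A_e = A_n). φR_n = 0.75 × 450 × 2800 = 945.0 kN.
Governing: min(282.9, 992.3, 774.6, 945.0) = 282.9 kN → bolt shear.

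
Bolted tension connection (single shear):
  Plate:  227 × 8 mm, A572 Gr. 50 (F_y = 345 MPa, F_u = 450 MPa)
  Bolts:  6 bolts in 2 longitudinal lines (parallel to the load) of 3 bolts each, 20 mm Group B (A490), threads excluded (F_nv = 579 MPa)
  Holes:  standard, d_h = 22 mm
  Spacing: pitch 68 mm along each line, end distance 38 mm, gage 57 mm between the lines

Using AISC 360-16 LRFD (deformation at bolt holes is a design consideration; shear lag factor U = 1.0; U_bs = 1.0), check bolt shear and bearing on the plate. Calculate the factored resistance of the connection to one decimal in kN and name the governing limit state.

693.4 kN (bearing governs)

Bolt shear: A_b = π(20)²/4 = 314.16 mm². φR_n = 0.75 × 579 × 314.16 × 6 × 1 = 818.5 kN.
Bearing (8 mm plate, F_u = 450 MPa): end bolts L_c = 38 − 22/2 = 27, R_n = min(1.2×27×8×450, 2.4×20×8×450) = 116.64 kN/bolt; interior L_c = 68 − 22 = 46, R_n = 172.8 kN/bolt. φR_n = 0.75 × (2×116.64 + 4×172.8) = 693.4 kN.
Governing: min(818.5, 693.4) = 693.4 kN → bearing.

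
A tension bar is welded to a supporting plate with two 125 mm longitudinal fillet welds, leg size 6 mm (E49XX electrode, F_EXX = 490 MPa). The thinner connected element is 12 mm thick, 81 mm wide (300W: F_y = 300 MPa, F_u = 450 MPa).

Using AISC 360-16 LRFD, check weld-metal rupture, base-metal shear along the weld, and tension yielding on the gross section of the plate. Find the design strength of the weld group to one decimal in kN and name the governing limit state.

Weld metal: throat = 0.707×6 = 4.242 mm, L = 2×125 = 250 mm. φR_n = 0.75 × 0.6 × 490 × 4.242 × 250 = 233.8 kN.
Base metal shear (12 mm plate): yield φR_n = 1.0×0.6×300×12×250 = 540.0 kN; rupture φR_n = 0.75×0.6×450×12×250 = 607.5 kN; take 540.0 kN (yield).
Tension yield (gross): A_g = 81×12 = 972 mm². φR_n = 0.90 × 300 × 972 = 262.4 kN.
Governing: min(233.8, 540.0, 262.4) = 233.8 kN → weld metal.

233.8 kN (weld metal governs)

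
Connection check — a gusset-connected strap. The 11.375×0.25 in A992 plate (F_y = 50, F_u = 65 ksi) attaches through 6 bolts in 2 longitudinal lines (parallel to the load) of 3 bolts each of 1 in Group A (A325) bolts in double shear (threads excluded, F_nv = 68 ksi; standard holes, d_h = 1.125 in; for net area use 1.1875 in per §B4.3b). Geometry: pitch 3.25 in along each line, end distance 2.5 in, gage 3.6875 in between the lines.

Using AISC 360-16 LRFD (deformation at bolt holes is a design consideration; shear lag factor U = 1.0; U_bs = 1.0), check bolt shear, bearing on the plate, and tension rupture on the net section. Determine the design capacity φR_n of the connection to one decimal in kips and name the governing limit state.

109.7 kips (net-section rupture governs)

Bolt shear: A_b = π(1)²/4 = 0.7854 in². φR_n = 0.75 × 68 × 0.7854 × 6 × 2 = 480.7 kips.
Bearing (0.25 in plate, F_u = 65 ksi): end bolts L_c = 2.5 − 1.125/2 = 1.9375, R_n = min(1.2×1.9375×0.25×65, 2.4×1×0.25×65) = 37.781 kips/bolt; interior L_c = 3.25 − 1.125 = 2.125, R_n = 39 kips/bolt. φR_n = 0.75 × (2×37.781 + 4×39) = 173.7 kips.
Tension rupture (net): A_n = (11.375 − 2×1.1875)×0.25 = 2.25 in² (U = 1.0, A_e = A_n). φR_n = 0.75 × 65 × 2.25 = 109.7 kips.
Governing: min(480.7, 173.7, 109.7) = 109.7 kips → net-section rupture.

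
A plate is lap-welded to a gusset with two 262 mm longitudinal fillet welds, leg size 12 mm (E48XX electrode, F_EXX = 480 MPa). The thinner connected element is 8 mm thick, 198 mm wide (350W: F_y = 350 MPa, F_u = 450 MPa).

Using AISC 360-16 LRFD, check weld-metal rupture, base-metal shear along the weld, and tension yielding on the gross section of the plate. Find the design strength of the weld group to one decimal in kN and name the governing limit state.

499.0 kN (gross-section yield governs)

Weld metal: throat = 0.707×12 = 8.484 mm, L = 2×262 = 524 mm. φR_n = 0.75 × 0.6 × 480 × 8.484 × 524 = 960.3 kN.
Base metal shear (8 mm plate): yield φR_n = 1.0×0.6×350×8×524 = 880.3 kN; rupture φR_n = 0.75×0.6×450×8×524 = 848.9 kN; take 848.9 kN (rupture).
Tension yield (gross): A_g = 198×8 = 1584 mm². φR_n = 0.90 × 350 × 1584 = 499.0 kN.
Governing: min(960.3, 848.9, 499.0) = 499.0 kN → gross-section yield.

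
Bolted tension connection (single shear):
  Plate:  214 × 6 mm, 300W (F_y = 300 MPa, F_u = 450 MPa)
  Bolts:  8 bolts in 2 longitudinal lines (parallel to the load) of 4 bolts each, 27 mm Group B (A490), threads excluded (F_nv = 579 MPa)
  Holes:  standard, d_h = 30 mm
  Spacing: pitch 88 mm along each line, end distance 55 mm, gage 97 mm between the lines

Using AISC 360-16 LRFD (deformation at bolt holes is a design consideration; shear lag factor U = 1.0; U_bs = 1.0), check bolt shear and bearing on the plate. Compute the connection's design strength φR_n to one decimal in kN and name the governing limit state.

Bolt shear: A_b = π(27)²/4 = 572.56 mm². φR_n = 0.75 × 579 × 572.56 × 8 × 1 = 1989.1 kN.
Bearing (6 mm plate, F_u = 450 MPa): end bolts L_c = 55 − 30/2 = 40, R_n = min(1.2×40×6×450, 2.4×27×6×450) = 129.6 kN/bolt; interior L_c = 88 − 30 = 58, R_n = 174.96 kN/bolt. φR_n = 0.75 × (2×129.6 + 6×174.96) = 981.7 kN.
Governing: min(1989.1, 981.7) = 981.7 kN → bearing.

981.7 kN (bearing governs)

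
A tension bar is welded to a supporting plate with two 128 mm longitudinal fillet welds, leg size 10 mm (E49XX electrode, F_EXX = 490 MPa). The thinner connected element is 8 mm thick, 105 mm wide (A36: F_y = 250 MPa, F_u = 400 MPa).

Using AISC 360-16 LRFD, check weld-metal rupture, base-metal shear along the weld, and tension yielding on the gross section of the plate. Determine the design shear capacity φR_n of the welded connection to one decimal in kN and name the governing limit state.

189.0 kN (gross-section yield governs)

Weld metal: throat = 0.707×10 = 7.07 mm, L = 2×128 = 256 mm. φR_n = 0.75 × 0.6 × 490 × 7.07 × 256 = 399.1 kN.
Base metal shear (8 mm plate): yield φR_n = 1.0×0.6×250×8×256 = 307.2 kN; rupture φR_n = 0.75×0.6×400×8×256 = 368.6 kN; take 307.2 kN (yield).
Tension yield (gross): A_g = 105×8 = 840 mm². φR_n = 0.90 × 250 × 840 = 189.0 kN.
Governing: min(399.1, 307.2, 189.0) = 189.0 kN → gross-section yield.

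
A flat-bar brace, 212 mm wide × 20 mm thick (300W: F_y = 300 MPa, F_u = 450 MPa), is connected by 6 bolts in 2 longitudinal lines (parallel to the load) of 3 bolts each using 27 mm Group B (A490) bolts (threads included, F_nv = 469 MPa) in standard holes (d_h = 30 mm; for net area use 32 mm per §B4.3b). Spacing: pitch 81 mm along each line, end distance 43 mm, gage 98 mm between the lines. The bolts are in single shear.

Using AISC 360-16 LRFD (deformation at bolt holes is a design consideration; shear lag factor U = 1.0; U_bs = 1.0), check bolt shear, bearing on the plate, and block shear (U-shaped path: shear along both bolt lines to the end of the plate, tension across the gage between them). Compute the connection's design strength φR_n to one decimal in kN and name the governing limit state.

Bolt shear: A_b = π(27)²/4 = 572.56 mm². φR_n = 0.75 × 469 × 572.56 × 6 × 1 = 1208.4 kN.
Bearing (20 mm plate, F_u = 450 MPa): end bolts L_c = 43 − 30/2 = 28, R_n = min(1.2×28×20×450, 2.4×27×20×450) = 302.4 kN/bolt; interior L_c = 81 − 30 = 51, R_n = 550.8 kN/bolt. φR_n = 0.75 × (2×302.4 + 4×550.8) = 2106.0 kN.
Block shear: shear path 2×[43+2×81] = 2×205 mm, A_gv = 8200, A_nv = 2×(205 − 2.5×32)×20 = 5000 mm²; tension across gage: (98 − 1×32)×20 = 1320 mm². R_n = min(0.6×450×5000, 0.6×300×8200) + 1.0×450×1320 = min(1350, 1476) + 594 = 1944 kN. φR_n = 0.75 × 1944 = 1458.0 kN.
Governing: min(1208.4, 2106.0, 1458.0) = 1208.4 kN → bolt shear.

1208.4 kN (bolt shear governs)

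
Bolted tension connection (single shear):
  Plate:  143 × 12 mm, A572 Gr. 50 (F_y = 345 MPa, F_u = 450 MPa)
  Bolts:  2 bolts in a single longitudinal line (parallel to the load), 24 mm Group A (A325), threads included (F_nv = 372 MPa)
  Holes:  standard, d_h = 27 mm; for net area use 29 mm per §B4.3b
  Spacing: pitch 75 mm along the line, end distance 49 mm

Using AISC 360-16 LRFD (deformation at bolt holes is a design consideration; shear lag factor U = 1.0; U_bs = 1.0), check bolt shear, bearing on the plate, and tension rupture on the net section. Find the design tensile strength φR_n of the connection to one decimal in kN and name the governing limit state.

252.4 kN (bolt shear governs)

Bolt shear: A_b = π(24)²/4 = 452.39 mm². φR_n = 0.75 × 372 × 452.39 × 2 × 1 = 252.4 kN.
Bearing (12 mm plate, F_u = 450 MPa): end bolts L_c = 49 − 27/2 = 35.5, R_n = min(1.2×35.5×12×450, 2.4×24×12×450) = 230.04 kN/bolt; interior L_c = 75 − 27 = 48, R_n = 311.04 kN/bolt. φR_n = 0.75 × (1×230.04 + 1×311.04) = 405.8 kN.
Tension rupture (net): A_n = (143 − 1×29)×12 = 1368 mm² (U = 1.0, A_e = A_n). φR_n = 0.75 × 450 × 1368 = 461.7 kN.
Governing: min(252.4, 405.8, 461.7) = 252.4 kN → bolt shear.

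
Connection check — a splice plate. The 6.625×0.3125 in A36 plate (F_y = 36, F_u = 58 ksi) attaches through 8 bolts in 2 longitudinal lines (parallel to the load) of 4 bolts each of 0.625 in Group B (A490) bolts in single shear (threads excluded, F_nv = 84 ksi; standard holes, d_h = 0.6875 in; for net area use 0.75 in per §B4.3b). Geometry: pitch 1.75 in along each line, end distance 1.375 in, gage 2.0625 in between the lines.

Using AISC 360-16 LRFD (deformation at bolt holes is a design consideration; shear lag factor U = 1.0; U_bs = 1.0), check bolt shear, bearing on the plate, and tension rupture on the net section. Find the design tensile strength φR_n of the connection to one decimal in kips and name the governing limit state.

69.7 kips (net-section rupture governs)

Bolt shear: A_b = π(0.625)²/4 = 0.3068 in². φR_n = 0.75 × 84 × 0.3068 × 8 × 1 = 154.6 kips.
Bearing (0.3125 in plate, F_u = 58 ksi): end bolts L_c = 1.375 − 0.6875/2 = 1.03125, R_n = min(1.2×1.03125×0.3125×58, 2.4×0.625×0.3125×58) = 22.43 kips/bolt; interior L_c = 1.75 − 0.6875 = 1.0625, R_n = 23.109 kips/bolt. φR_n = 0.75 × (2×22.43 + 6×23.109) = 137.6 kips.
Tension rupture (net): A_n = (6.625 − 2×0.75)×0.3125 = 1.6016 in² (U = 1.0, A_e = A_n). φR_n = 0.75 × 58 × 1.6016 = 69.7 kips.
Governing: min(154.6, 137.6, 69.7) = 69.7 kips → net-section rupture.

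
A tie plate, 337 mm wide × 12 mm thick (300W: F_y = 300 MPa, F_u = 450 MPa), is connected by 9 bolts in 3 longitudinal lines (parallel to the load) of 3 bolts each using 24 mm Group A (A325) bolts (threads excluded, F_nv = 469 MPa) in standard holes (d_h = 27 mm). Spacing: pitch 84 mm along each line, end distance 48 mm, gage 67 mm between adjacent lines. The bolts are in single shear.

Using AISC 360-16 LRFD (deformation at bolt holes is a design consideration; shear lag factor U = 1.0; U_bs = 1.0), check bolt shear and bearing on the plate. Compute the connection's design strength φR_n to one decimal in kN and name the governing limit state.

1432.2 kN (bolt shear governs)

Bolt shear: A_b = π(24)²/4 = 452.39 mm². φR_n = 0.75 × 469 × 452.39 × 9 × 1 = 1432.2 kN.
Bearing (12 mm plate, F_u = 450 MPa): end bolts L_c = 48 − 27/2 = 34.5, R_n = min(1.2×34.5×12×450, 2.4×24×12×450) = 223.56 kN/bolt; interior L_c = 84 − 27 = 57, R_n = 311.04 kN/bolt. φR_n = 0.75 × (3×223.56 + 6×311.04) = 1902.7 kN.
Governing: min(1432.2, 1902.7) = 1432.2 kN → bolt shear.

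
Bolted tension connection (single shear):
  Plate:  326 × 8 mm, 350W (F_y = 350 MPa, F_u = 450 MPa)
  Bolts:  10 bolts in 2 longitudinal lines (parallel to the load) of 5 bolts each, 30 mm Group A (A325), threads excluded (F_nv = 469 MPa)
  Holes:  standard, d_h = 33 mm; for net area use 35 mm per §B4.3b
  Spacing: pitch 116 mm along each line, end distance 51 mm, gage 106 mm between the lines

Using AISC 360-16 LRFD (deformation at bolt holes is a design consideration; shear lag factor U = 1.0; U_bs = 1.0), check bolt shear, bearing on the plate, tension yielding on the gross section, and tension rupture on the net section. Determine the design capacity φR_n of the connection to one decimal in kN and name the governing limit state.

Bolt shear: A_b = π(30)²/4 = 706.86 mm². φR_n = 0.75 × 469 × 706.86 × 10 × 1 = 2486.4 kN.
Bearing (8 mm plate, F_u = 450 MPa): end bolts L_c = 51 − 33/2 = 34.5, R_n = min(1.2×34.5×8×450, 2.4×30×8×450) = 149.04 kN/bolt; interior L_c = 116 − 33 = 83, R_n = 259.2 kN/bolt. φR_n = 0.75 × (2×149.04 + 8×259.2) = 1778.8 kN.
Tension yield (gross): A_g = 326×8 = 2608 mm². φR_n = 0.90 × 350 × 2608 = 821.5 kN.
Tension rupture (net): A_n = (326 − 2×35)×8 = 2048 mm² (U = 1.0, A_e = A_n). φR_n = 0.75 × 450 × 2048 = 691.2 kN.
Governing: min(2486.4, 1778.8, 821.5, 691.2) = 691.2 kN → net-section rupture.

691.2 kN (net-section rupture governs)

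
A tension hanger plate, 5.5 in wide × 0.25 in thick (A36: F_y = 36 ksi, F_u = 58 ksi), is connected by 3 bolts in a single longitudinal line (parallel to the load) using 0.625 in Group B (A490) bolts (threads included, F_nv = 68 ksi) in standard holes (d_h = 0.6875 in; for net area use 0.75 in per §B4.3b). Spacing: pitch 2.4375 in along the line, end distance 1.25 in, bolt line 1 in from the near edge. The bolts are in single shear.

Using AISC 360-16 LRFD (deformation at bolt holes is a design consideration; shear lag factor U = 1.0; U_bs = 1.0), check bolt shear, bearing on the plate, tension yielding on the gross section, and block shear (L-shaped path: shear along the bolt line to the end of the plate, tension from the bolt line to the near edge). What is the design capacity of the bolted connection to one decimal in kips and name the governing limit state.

31.6 kips (block shear governs)

Bolt shear: A_b = π(0.625)²/4 = 0.3068 in². φR_n = 0.75 × 68 × 0.3068 × 3 × 1 = 46.9 kips.
Bearing (0.25 in plate, F_u = 58 ksi): end bolts L_c = 1.25 − 0.6875/2 = 0.90625, R_n = min(1.2×0.90625×0.25×58, 2.4×0.625×0.25×58) = 15.769 kips/bolt; interior L_c = 2.4375 − 0.6875 = 1.75, R_n = 21.75 kips/bolt. φR_n = 0.75 × (1×15.769 + 2×21.75) = 44.5 kips.
Tension yield (gross): A_g = 5.5×0.25 = 1.375 in². φR_n = 0.90 × 36 × 1.375 = 44.6 kips.
Block shear: shear path 1×[1.25+2×2.4375] = 1×6.125 in, A_gv = 1.5313, A_nv = 1×(6.125 − 2.5×0.75)×0.25 = 1.0625 in²; tension to near edge: (1 − 0.5×0.75)×0.25 = 0.15625 in². R_n = min(0.6×58×1.0625, 0.6×36×1.5313) + 1.0×58×0.15625 = min(36.975, 33.076) + 9.0625 = 42.139 kips. φR_n = 0.75 × 42.139 = 31.6 kips.
Governing: min(46.9, 44.5, 44.6, 31.6) = 31.6 kips → block shear.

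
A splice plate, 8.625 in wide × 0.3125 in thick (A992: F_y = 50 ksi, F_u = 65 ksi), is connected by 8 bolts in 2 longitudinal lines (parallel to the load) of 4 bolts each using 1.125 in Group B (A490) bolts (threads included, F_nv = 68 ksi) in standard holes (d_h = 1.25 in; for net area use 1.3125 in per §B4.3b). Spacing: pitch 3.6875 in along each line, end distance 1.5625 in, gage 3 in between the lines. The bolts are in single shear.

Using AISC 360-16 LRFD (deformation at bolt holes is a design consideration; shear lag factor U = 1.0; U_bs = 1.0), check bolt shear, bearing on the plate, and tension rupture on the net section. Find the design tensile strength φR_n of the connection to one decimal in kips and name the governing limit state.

91.4 kips (net-section rupture governs)

Bolt shear: A_b = π(1.125)²/4 = 0.99402 in². φR_n = 0.75 × 68 × 0.99402 × 8 × 1 = 405.6 kips.
Bearing (0.3125 in plate, F_u = 65 ksi): end bolts L_c = 1.5625 − 1.25/2 = 0.9375, R_n = min(1.2×0.9375×0.3125×65, 2.4×1.125×0.3125×65) = 22.852 kips/bolt; interior L_c = 3.6875 − 1.25 = 2.4375, R_n = 54.844 kips/bolt. φR_n = 0.75 × (2×22.852 + 6×54.844) = 281.1 kips.
Tension rupture (net): A_n = (8.625 − 2×1.3125)×0.3125 = 1.875 in² (U = 1.0, A_e = A_n). φR_n = 0.75 × 65 × 1.875 = 91.4 kips.
Governing: min(405.6, 281.1, 91.4) = 91.4 kips → net-section rupture.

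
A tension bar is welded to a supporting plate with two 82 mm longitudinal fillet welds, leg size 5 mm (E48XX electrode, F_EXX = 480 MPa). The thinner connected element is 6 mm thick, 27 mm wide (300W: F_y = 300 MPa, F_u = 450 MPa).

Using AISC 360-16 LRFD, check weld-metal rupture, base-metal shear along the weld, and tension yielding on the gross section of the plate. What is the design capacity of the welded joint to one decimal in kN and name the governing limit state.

Weld metal: throat = 0.707×5 = 3.535 mm, L = 2×82 = 164 mm. φR_n = 0.75 × 0.6 × 480 × 3.535 × 164 = 125.2 kN.
Base metal shear (6 mm plate): yield φR_n = 1.0×0.6×300×6×164 = 177.1 kN; rupture φR_n = 0.75×0.6×450×6×164 = 199.3 kN; take 177.1 kN (yield).
Tension yield (gross): A_g = 27×6 = 162 mm². φR_n = 0.90 × 300 × 162 = 43.7 kN.
Governing: min(125.2, 177.1, 43.7) = 43.7 kN → gross-section yield.

43.7 kN (gross-section yield governs)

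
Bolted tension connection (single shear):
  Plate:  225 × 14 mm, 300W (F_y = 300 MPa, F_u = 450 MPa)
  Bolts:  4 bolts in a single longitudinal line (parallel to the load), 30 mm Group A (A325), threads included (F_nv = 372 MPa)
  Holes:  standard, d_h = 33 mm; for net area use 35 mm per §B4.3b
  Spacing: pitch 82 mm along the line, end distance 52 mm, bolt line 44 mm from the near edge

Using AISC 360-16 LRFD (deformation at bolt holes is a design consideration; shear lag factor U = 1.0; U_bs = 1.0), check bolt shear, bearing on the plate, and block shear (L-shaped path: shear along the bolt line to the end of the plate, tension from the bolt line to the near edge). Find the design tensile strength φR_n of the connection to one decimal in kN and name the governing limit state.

Bolt shear: A_b = π(30)²/4 = 706.86 mm². φR_n = 0.75 × 372 × 706.86 × 4 × 1 = 788.9 kN.
Bearing (14 mm plate, F_u = 450 MPa): end bolts L_c = 52 − 33/2 = 35.5, R_n = min(1.2×35.5×14×450, 2.4×30×14×450) = 268.38 kN/bolt; interior L_c = 82 − 33 = 49, R_n = 370.44 kN/bolt. φR_n = 0.75 × (1×268.38 + 3×370.44) = 1034.8 kN.
Block shear: shear path 1×[52+3×82] = 1×298 mm, A_gv = 4172, A_nv = 1×(298 − 3.5×35)×14 = 2457 mm²; tension to near edge: (44 − 0.5×35)×14 = 371 mm². R_n = min(0.6×450×2457, 0.6×300×4172) + 1.0×450×371 = min(663.39, 750.96) + 166.95 = 830.34 kN. φR_n = 0.75 × 830.34 = 622.8 kN.
Governing: min(788.9, 1034.8, 622.8) = 622.8 kN → block shear.

622.8 kN (block shear governs)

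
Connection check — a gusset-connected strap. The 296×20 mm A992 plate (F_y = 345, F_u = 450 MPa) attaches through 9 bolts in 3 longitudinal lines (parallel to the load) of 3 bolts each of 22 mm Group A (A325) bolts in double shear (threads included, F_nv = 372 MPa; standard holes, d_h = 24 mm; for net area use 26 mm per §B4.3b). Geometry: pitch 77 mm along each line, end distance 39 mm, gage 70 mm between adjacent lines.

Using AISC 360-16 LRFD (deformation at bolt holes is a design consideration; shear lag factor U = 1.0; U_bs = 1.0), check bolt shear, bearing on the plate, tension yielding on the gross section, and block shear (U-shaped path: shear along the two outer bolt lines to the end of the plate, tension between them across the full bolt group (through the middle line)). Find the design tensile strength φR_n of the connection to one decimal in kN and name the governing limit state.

Bolt shear: A_b = π(22)²/4 = 380.13 mm². φR_n = 0.75 × 372 × 380.13 × 9 × 2 = 1909.0 kN.
Bearing (20 mm plate, F_u = 450 MPa): end bolts L_c = 39 − 24/2 = 27, R_n = min(1.2×27×20×450, 2.4×22×20×450) = 291.6 kN/bolt; interior L_c = 77 − 24 = 53, R_n = 475.2 kN/bolt. φR_n = 0.75 × (3×291.6 + 6×475.2) = 2794.5 kN.
Tension yield (gross): A_g = 296×20 = 5920 mm². φR_n = 0.90 × 345 × 5920 = 1838.2 kN.
Block shear: shear path 2×[39+2×77] = 2×193 mm, A_gv = 7720, A_nv = 2×(193 − 2.5×26)×20 = 5120 mm²; tension across gage: (140 − 2×26)×20 = 1760 mm². R_n = min(0.6×450×5120, 0.6×345×7720) + 1.0×450×1760 = min(1382.4, 1598) + 792 = 2174.4 kN. φR_n = 0.75 × 2174.4 = 1630.8 kN.
Governing: min(1909.0, 2794.5, 1838.2, 1630.8) = 1630.8 kN → block shear.

1630.8 kN (block shear governs)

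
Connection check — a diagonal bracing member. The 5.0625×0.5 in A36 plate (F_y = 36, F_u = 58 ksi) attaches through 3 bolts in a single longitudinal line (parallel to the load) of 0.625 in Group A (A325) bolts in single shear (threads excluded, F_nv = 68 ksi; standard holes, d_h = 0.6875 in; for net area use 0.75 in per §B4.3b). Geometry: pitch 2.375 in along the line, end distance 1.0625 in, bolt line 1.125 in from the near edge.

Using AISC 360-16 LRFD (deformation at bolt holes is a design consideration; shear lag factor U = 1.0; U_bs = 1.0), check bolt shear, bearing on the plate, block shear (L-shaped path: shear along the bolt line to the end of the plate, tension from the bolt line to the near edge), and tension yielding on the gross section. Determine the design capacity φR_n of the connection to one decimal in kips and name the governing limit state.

46.9 kips (bolt shear governs)

Bolt shear: A_b = π(0.625)²/4 = 0.3068 in². φR_n = 0.75 × 68 × 0.3068 × 3 × 1 = 46.9 kips.
Bearing (0.5 in plate, F_u = 58 ksi): end bolts L_c = 1.0625 − 0.6875/2 = 0.71875, R_n = min(1.2×0.71875×0.5×58, 2.4×0.625×0.5×58) = 25.013 kips/bolt; interior L_c = 2.375 − 0.6875 = 1.6875, R_n = 43.5 kips/bolt. φR_n = 0.75 × (1×25.013 + 2×43.5) = 84.0 kips.
Block shear: shear path 1×[1.0625+2×2.375] = 1×5.8125 in, A_gv = 2.9063, A_nv = 1×(5.8125 − 2.5×0.75)×0.5 = 1.9688 in²; tension to near edge: (1.125 − 0.5×0.75)×0.5 = 0.375 in². R_n = min(0.6×58×1.9688, 0.6×36×2.9063) + 1.0×58×0.375 = min(68.514, 62.776) + 21.75 = 84.526 kips. φR_n = 0.75 × 84.526 = 63.4 kips.
Tension yield (gross): A_g = 5.0625×0.5 = 2.5313 in². φR_n = 0.90 × 36 × 2.5313 = 82.0 kips.
Governing: min(46.9, 84.0, 63.4, 82.0) = 46.9 kips → bolt shear.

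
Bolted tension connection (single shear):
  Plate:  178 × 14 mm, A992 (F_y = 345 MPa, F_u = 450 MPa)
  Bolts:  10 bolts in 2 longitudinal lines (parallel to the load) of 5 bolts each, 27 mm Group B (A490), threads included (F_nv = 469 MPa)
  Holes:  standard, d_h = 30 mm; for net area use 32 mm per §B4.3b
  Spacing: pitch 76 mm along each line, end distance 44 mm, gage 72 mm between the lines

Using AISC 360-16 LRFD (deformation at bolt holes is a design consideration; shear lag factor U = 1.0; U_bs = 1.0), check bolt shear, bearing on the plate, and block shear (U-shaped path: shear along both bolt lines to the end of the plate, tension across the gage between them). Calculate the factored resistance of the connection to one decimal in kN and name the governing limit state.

1345.7 kN (block shear governs)

Bolt shear: A_b = π(27)²/4 = 572.56 mm². φR_n = 0.75 × 469 × 572.56 × 10 × 1 = 2014.0 kN.
Bearing (14 mm plate, F_u = 450 MPa): end bolts L_c = 44 − 30/2 = 29, R_n = min(1.2×29×14×450, 2.4×27×14×450) = 219.24 kN/bolt; interior L_c = 76 − 30 = 46, R_n = 347.76 kN/bolt. φR_n = 0.75 × (2×219.24 + 8×347.76) = 2415.4 kN.
Block shear: shear path 2×[44+4×76] = 2×348 mm, A_gv = 9744, A_nv = 2×(348 − 4.5×32)×14 = 5712 mm²; tension across gage: (72 − 1×32)×14 = 560 mm². R_n = min(0.6×450×5712, 0.6×345×9744) + 1.0×450×560 = min(1542.2, 2017) + 252 = 1794.2 kN. φR_n = 0.75 × 1794.2 = 1345.7 kN.
Governing: min(2014.0, 2415.4, 1345.7) = 1345.7 kN → block shear.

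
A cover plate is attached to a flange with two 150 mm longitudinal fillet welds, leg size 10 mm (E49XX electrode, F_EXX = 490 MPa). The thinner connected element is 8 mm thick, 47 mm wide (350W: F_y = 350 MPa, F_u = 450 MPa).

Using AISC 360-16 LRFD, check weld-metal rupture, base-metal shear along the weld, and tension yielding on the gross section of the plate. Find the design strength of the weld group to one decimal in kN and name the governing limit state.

118.4 kN (gross-section yield governs)

Weld metal: throat = 0.707×10 = 7.07 mm, L = 2×150 = 300 mm. φR_n = 0.75 × 0.6 × 490 × 7.07 × 300 = 467.7 kN.
Base metal shear (8 mm plate): yield φR_n = 1.0×0.6×350×8×300 = 504.0 kN; rupture φR_n = 0.75×0.6×450×8×300 = 486.0 kN; take 486.0 kN (rupture).
Tension yield (gross): A_g = 47×8 = 376 mm². φR_n = 0.90 × 350 × 376 = 118.4 kN.
Governing: min(467.7, 486.0, 118.4) = 118.4 kN → gross-section yield.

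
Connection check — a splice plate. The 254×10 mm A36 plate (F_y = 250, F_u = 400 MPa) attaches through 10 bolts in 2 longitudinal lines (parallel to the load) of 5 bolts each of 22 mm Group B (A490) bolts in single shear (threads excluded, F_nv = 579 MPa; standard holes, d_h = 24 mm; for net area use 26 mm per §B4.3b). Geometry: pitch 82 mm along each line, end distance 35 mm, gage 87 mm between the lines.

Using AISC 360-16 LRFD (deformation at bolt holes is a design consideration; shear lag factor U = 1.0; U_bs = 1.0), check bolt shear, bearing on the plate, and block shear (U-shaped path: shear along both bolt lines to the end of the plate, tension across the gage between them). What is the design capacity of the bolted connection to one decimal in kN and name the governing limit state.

Bolt shear: A_b = π(22)²/4 = 380.13 mm². φR_n = 0.75 × 579 × 380.13 × 10 × 1 = 1650.7 kN.
Bearing (10 mm plate, F_u = 400 MPa): end bolts L_c = 35 − 24/2 = 23, R_n = min(1.2×23×10×400, 2.4×22×10×400) = 110.4 kN/bolt; interior L_c = 82 − 24 = 58, R_n = 211.2 kN/bolt. φR_n = 0.75 × (2×110.4 + 8×211.2) = 1432.8 kN.
Block shear: shear path 2×[35+4×82] = 2×363 mm, A_gv = 7260, A_nv = 2×(363 − 4.5×26)×10 = 4920 mm²; tension across gage: (87 − 1×26)×10 = 610 mm². R_n = min(0.6×400×4920, 0.6×250×7260) + 1.0×400×610 = min(1180.8, 1089) + 244 = 1333 kN. φR_n = 0.75 × 1333 = 999.8 kN.
Governing: min(1650.7, 1432.8, 999.8) = 999.8 kN → block shear.

999.8 kN (block shear governs)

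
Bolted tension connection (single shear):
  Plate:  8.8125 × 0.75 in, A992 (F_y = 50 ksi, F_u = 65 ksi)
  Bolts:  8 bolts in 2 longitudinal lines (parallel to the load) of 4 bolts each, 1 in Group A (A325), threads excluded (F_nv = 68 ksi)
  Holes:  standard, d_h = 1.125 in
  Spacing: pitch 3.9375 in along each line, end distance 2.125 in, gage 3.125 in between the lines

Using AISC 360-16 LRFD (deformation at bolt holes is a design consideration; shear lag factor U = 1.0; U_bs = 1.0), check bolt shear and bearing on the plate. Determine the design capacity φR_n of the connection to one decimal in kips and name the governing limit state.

320.4 kips (bolt shear governs)

Bolt shear: A_b = π(1)²/4 = 0.7854 in². φR_n = 0.75 × 68 × 0.7854 × 8 × 1 = 320.4 kips.
Bearing (0.75 in plate, F_u = 65 ksi): end bolts L_c = 2.125 − 1.125/2 = 1.5625, R_n = min(1.2×1.5625×0.75×65, 2.4×1×0.75×65) = 91.406 kips/bolt; interior L_c = 3.9375 − 1.125 = 2.8125, R_n = 117 kips/bolt. φR_n = 0.75 × (2×91.406 + 6×117) = 663.6 kips.
Governing: min(320.4, 663.6) = 320.4 kips → bolt shear.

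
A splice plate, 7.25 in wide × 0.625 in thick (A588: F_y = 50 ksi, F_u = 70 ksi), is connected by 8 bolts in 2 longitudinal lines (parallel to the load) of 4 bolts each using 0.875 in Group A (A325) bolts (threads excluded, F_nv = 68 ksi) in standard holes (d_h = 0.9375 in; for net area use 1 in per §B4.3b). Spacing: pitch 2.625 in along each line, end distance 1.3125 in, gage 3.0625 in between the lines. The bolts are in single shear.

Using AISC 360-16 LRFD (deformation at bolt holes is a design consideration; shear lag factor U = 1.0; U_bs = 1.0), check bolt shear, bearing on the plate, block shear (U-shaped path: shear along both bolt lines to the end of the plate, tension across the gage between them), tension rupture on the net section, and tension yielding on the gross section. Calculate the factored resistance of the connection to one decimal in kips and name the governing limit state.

172.3 kips (net-section rupture governs)

Bolt shear: A_b = π(0.875)²/4 = 0.60132 in². φR_n = 0.75 × 68 × 0.60132 × 8 × 1 = 245.3 kips.
Bearing (0.625 in plate, F_u = 70 ksi): end bolts L_c = 1.3125 − 0.9375/2 = 0.84375, R_n = min(1.2×0.84375×0.625×70, 2.4×0.875×0.625×70) = 44.297 kips/bolt; interior L_c = 2.625 − 0.9375 = 1.6875, R_n = 88.594 kips/bolt. φR_n = 0.75 × (2×44.297 + 6×88.594) = 465.1 kips.
Block shear: shear path 2×[1.3125+3×2.625] = 2×9.1875 in, A_gv = 11.484, A_nv = 2×(9.1875 − 3.5×1)×0.625 = 7.1094 in²; tension across gage: (3.0625 − 1×1)×0.625 = 1.2891 in². R_n = min(0.6×70×7.1094, 0.6×50×11.484) + 1.0×70×1.2891 = min(298.59, 344.52) + 90.237 = 388.83 kips. φR_n = 0.75 × 388.83 = 291.6 kips.
Tension rupture (net): A_n = (7.25 − 2×1)×0.625 = 3.2813 in² (U = 1.0, A_e = A_n). φR_n = 0.75 × 70 × 3.2813 = 172.3 kips.
Tension yield (gross): A_g = 7.25×0.625 = 4.5313 in². φR_n = 0.90 × 50 × 4.5313 = 203.9 kips.
Governing: min(245.3, 465.1, 291.6, 172.3, 203.9) = 172.3 kips → net-section rupture.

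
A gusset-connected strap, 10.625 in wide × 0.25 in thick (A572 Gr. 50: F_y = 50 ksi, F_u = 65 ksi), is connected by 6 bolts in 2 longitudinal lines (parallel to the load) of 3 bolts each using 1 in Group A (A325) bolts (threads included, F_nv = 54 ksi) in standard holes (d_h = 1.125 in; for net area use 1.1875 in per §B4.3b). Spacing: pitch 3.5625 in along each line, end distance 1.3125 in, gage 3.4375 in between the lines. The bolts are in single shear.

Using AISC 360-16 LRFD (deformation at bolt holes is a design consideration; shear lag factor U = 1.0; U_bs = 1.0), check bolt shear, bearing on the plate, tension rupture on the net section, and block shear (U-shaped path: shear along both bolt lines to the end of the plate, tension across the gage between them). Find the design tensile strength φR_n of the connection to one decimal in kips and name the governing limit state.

100.5 kips (net-section rupture governs)

Bolt shear: A_b = π(1)²/4 = 0.7854 in². φR_n = 0.75 × 54 × 0.7854 × 6 × 1 = 190.9 kips.
Bearing (0.25 in plate, F_u = 65 ksi): end bolts L_c = 1.3125 − 1.125/2 = 0.75, R_n = min(1.2×0.75×0.25×65, 2.4×1×0.25×65) = 14.625 kips/bolt; interior L_c = 3.5625 − 1.125 = 2.4375, R_n = 39 kips/bolt. φR_n = 0.75 × (2×14.625 + 4×39) = 138.9 kips.
Tension rupture (net): A_n = (10.625 − 2×1.1875)×0.25 = 2.0625 in² (U = 1.0, A_e = A_n). φR_n = 0.75 × 65 × 2.0625 = 100.5 kips.
Block shear: shear path 2×[1.3125+2×3.5625] = 2×8.4375 in, A_gv = 4.2188, A_nv = 2×(8.4375 − 2.5×1.1875)×0.25 = 2.7344 in²; tension across gage: (3.4375 − 1×1.1875)×0.25 = 0.5625 in². R_n = min(0.6×65×2.7344, 0.6×50×4.2188) + 1.0×65×0.5625 = min(106.64, 126.56) + 36.563 = 143.2 kips. φR_n = 0.75 × 143.2 = 107.4 kips.
Governing: min(190.9, 138.9, 100.5, 107.4) = 100.5 kips → net-section rupture.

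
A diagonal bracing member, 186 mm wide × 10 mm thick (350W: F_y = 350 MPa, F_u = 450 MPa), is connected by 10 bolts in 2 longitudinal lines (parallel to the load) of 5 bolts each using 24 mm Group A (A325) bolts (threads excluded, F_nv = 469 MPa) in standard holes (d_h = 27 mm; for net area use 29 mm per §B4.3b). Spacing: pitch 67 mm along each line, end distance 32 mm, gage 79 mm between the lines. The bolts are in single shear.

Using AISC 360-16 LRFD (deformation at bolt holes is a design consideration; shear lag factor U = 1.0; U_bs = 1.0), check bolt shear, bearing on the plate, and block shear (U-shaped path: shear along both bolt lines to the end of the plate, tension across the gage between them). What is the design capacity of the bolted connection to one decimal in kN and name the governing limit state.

855.2 kN (block shear governs)

Bolt shear: A_b = π(24)²/4 = 452.39 mm². φR_n = 0.75 × 469 × 452.39 × 10 × 1 = 1591.3 kN.
Bearing (10 mm plate, F_u = 450 MPa): end bolts L_c = 32 − 27/2 = 18.5, R_n = min(1.2×18.5×10×450, 2.4×24×10×450) = 99.9 kN/bolt; interior L_c = 67 − 27 = 40, R_n = 216 kN/bolt. φR_n = 0.75 × (2×99.9 + 8×216) = 1445.9 kN.
Block shear: shear path 2×[32+4×67] = 2×300 mm, A_gv = 6000, A_nv = 2×(300 − 4.5×29)×10 = 3390 mm²; tension across gage: (79 − 1×29)×10 = 500 mm². R_n = min(0.6×450×3390, 0.6×350×6000) + 1.0×450×500 = min(915.3, 1260) + 225 = 1140.3 kN. φR_n = 0.75 × 1140.3 = 855.2 kN.
Governing: min(1591.3, 1445.9, 855.2) = 855.2 kN → block shear.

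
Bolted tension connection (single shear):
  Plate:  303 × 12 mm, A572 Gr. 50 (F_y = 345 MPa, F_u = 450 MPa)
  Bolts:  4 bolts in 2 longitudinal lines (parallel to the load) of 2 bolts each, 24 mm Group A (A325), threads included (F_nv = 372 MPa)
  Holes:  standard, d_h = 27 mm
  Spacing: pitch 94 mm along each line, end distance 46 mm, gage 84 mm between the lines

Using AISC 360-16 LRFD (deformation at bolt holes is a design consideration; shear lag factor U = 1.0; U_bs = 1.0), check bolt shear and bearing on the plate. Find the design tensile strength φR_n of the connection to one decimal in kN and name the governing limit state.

504.9 kN (bolt shear governs)

Bolt shear: A_b = π(24)²/4 = 452.39 mm². φR_n = 0.75 × 372 × 452.39 × 4 × 1 = 504.9 kN.
Bearing (12 mm plate, F_u = 450 MPa): end bolts L_c = 46 − 27/2 = 32.5, R_n = min(1.2×32.5×12×450, 2.4×24×12×450) = 210.6 kN/bolt; interior L_c = 94 − 27 = 67, R_n = 311.04 kN/bolt. φR_n = 0.75 × (2×210.6 + 2×311.04) = 782.5 kN.
Governing: min(504.9, 782.5) = 504.9 kN → bolt shear.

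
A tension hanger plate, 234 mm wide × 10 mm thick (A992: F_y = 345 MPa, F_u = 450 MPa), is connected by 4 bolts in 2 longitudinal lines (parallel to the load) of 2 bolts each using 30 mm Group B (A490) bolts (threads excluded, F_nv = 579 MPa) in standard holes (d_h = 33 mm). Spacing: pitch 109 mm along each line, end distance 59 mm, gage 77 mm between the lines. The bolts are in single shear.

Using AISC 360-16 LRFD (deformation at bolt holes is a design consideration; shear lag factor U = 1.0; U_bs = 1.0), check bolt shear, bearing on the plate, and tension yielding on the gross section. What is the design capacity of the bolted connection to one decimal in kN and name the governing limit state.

Bolt shear: A_b = π(30)²/4 = 706.86 mm². φR_n = 0.75 × 579 × 706.86 × 4 × 1 = 1227.8 kN.
Bearing (10 mm plate, F_u = 450 MPa): end bolts L_c = 59 − 33/2 = 42.5, R_n = min(1.2×42.5×10×450, 2.4×30×10×450) = 229.5 kN/bolt; interior L_c = 109 − 33 = 76, R_n = 324 kN/bolt. φR_n = 0.75 × (2×229.5 + 2×324) = 830.3 kN.
Tension yield (gross): A_g = 234×10 = 2340 mm². φR_n = 0.90 × 345 × 2340 = 726.6 kN.
Governing: min(1227.8, 830.3, 726.6) = 726.6 kN → gross-section yield.

726.6 kN (gross-section yield governs)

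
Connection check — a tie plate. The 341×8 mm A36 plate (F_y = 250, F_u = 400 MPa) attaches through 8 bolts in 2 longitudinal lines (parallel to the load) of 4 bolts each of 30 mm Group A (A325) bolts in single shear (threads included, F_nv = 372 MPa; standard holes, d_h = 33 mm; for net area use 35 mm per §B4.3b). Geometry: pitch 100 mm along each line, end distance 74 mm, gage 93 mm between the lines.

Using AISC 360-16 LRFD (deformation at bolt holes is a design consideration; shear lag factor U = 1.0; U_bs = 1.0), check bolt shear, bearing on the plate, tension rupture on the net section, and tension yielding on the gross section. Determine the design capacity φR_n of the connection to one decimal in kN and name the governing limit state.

613.8 kN (gross-section yield governs)

Bolt shear: A_b = π(30)²/4 = 706.86 mm². φR_n = 0.75 × 372 × 706.86 × 8 × 1 = 1577.7 kN.
Bearing (8 mm plate, F_u = 400 MPa): end bolts L_c = 74 − 33/2 = 57.5, R_n = min(1.2×57.5×8×400, 2.4×30×8×400) = 220.8 kN/bolt; interior L_c = 100 − 33 = 67, R_n = 230.4 kN/bolt. φR_n = 0.75 × (2×220.8 + 6×230.4) = 1368.0 kN.
Tension rupture (net): A_n = (341 − 2×35)×8 = 2168 mm² (U = 1.0, A_e = A_n). φR_n = 0.75 × 400 × 2168 = 650.4 kN.
Tension yield (gross): A_g = 341×8 = 2728 mm². φR_n = 0.90 × 250 × 2728 = 613.8 kN.
Governing: min(1577.7, 1368.0, 650.4, 613.8) = 613.8 kN → gross-section yield.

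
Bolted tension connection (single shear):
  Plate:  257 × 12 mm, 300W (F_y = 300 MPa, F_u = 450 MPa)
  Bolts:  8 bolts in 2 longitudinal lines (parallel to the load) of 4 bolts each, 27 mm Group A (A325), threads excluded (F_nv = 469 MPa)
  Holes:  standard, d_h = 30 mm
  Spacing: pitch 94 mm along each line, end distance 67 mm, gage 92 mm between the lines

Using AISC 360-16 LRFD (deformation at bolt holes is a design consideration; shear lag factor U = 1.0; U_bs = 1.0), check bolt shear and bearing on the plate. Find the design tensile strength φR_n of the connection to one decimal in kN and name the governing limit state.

Bolt shear: A_b = π(27)²/4 = 572.56 mm². φR_n = 0.75 × 469 × 572.56 × 8 × 1 = 1611.2 kN.
Bearing (12 mm plate, F_u = 450 MPa): end bolts L_c = 67 − 30/2 = 52, R_n = min(1.2×52×12×450, 2.4×27×12×450) = 336.96 kN/bolt; interior L_c = 94 − 30 = 64, R_n = 349.92 kN/bolt. φR_n = 0.75 × (2×336.96 + 6×349.92) = 2080.1 kN.
Governing: min(1611.2, 2080.1) = 1611.2 kN → bolt shear.

1611.2 kN (bolt shear governs)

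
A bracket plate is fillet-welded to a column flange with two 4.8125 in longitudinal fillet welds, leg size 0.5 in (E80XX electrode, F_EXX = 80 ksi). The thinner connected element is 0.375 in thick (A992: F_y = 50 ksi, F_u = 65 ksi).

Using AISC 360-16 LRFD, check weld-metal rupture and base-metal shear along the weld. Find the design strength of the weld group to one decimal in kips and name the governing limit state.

105.6 kips (base-metal shear governs)

Weld metal: throat = 0.707×0.5 = 0.3535 in, L = 2×4.8125 = 9.625 in. φR_n = 0.75 × 0.6 × 80 × 0.3535 × 9.625 = 122.5 kips.
Base metal shear (0.375 in plate): yield φR_n = 1.0×0.6×50×0.375×9.625 = 108.3 kips; rupture φR_n = 0.75×0.6×65×0.375×9.625 = 105.6 kips; take 105.6 kips (rupture).
Governing: min(122.5, 105.6) = 105.6 kips → base-metal shear.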